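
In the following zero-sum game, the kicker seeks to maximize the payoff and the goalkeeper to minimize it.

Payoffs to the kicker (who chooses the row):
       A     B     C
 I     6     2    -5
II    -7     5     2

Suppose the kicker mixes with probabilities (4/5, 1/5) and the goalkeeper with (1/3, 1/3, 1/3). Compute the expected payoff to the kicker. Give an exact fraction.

4/5

Against (1/3, 1/3, 1/3), each row's expected payoff is I: 1; II: 0.
Taking the (4/5, 1/5)-weighted average: (4/5)·(1) + (1/5)·(0) = 4/5.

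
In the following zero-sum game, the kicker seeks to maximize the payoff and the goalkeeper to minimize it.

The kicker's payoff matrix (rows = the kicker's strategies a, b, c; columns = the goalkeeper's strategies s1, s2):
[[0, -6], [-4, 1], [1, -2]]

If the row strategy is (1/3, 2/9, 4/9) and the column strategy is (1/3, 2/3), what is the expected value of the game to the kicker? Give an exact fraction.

Against (1/3, 2/3), each row's expected payoff is a: -4; b: -2/3; c: -1.
Taking the (1/3, 2/9, 4/9)-weighted average: (1/3)·(-4) + (2/9)·(-2/3) + (4/9)·(-1) = -52/27.

-52/27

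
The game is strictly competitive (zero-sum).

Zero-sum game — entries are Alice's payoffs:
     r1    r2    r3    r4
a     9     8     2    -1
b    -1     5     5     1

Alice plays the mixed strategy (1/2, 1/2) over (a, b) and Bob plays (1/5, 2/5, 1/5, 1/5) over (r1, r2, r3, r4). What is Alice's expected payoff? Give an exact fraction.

Against (1/5, 2/5, 1/5, 1/5), each row's expected payoff is a: 26/5; b: 3.
Taking the (1/2, 1/2)-weighted average: (1/2)·(26/5) + (1/2)·(3) = 41/10.

41/10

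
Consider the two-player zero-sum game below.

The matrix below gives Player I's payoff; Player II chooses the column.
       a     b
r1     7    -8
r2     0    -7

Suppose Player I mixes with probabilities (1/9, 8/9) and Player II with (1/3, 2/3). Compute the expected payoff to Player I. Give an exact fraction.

-121/27

Against (1/3, 2/3), each row's expected payoff is r1: -3; r2: -14/3.
Taking the (1/9, 8/9)-weighted average: (1/9)·(-3) + (8/9)·(-14/3) = -121/27.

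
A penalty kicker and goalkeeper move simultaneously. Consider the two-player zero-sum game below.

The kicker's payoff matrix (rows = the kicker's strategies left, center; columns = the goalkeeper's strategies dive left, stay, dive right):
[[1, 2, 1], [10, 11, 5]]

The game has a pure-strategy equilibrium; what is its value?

Row minima: 1, 5 → the kicker's maximin is 5.
Column maxima: 10, 11, 5 → the goalkeeper's minimax is 5.
They coincide at (center, dive right), so the value is 5.

5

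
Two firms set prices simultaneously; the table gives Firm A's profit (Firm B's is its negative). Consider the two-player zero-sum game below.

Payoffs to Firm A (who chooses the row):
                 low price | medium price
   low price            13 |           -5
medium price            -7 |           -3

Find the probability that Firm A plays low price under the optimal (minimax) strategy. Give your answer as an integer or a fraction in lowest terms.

2/11

Row minima are -5 and -7, so Firm A's maximin is -5; column maxima are 13 and -3, so Firm B's minimax is -3. These differ, so the equilibrium is in mixed strategies.
Let Firm A play low price with probability p. Firm B is indifferent when 13p − 7(1−p) = −5p − 3(1−p), giving p = 2/11.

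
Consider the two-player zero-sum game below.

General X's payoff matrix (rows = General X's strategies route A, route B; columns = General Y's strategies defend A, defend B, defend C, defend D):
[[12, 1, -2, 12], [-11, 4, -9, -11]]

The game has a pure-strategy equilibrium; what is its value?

Row minima: -2, -11 → General X's maximin is -2.
Column maxima: 12, 4, -2, 12 → General Y's minimax is -2.
They coincide at (route A, defend C), so the value is -2.

-2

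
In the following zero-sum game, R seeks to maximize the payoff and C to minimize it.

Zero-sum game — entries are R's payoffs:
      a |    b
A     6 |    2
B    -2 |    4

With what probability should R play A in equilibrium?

3/5

Row minima are 2 and -2, so R's maximin is 2; column maxima are 6 and 4, so C's minimax is 4. These differ, so the equilibrium is in mixed strategies.
Let R play A with probability p. C is indifferent when 6p − 2(1−p) = 2p + 4(1−p), giving p = 3/5.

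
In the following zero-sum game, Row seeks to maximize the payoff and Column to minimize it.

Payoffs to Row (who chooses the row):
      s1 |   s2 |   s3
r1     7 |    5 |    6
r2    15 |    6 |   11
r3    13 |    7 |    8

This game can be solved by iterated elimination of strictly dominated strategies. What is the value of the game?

7

Column s3 is strictly dominated by s2 for Column (5<6, 6<11, 7<8); eliminate s3.
Row r1 is strictly dominated by row r2 (15>7, 6>5); eliminate r1.
Column s1 is strictly dominated by s2 for Column (6<15, 7<13); eliminate s1.
Row r2 is strictly dominated by row r3 (7>6); eliminate r2.
Only (r3, s2) remains, with payoff 7.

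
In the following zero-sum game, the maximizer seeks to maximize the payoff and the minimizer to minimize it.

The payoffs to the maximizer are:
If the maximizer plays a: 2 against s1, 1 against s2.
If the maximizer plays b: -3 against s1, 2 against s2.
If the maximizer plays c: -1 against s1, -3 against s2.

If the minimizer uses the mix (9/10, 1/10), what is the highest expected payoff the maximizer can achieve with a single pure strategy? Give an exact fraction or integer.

a: (2)·(9/10) + (1)·(1/10) = 19/10.
b: (-3)·(9/10) + (2)·(1/10) = -5/2.
c: (-1)·(9/10) + (-3)·(1/10) = -6/5.
The best pure response is a with expected payoff 19/10.

19/10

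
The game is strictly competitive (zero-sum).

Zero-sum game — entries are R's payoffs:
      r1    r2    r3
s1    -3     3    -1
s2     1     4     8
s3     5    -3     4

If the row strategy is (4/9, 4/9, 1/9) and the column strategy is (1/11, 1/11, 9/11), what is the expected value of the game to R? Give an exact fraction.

310/99

Against (1/11, 1/11, 9/11), each row's expected payoff is s1: -9/11; s2: 7; s3: 38/11.
Taking the (4/9, 4/9, 1/9)-weighted average: (4/9)·(-9/11) + (4/9)·(7) + (1/9)·(38/11) = 310/99.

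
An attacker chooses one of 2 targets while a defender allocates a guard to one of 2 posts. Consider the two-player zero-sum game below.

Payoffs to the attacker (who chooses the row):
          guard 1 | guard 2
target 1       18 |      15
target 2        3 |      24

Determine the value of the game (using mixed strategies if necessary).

Row minima are 15 and 3, so the attacker's maximin is 15; column maxima are 18 and 24, so the defender's minimax is 18. These differ, so the equilibrium is in mixed strategies.
Let the attacker play target 1 with probability p. The defender is indifferent when 18p + 3(1−p) = 15p + 24(1−p), giving p = 7/8.
Let the defender play guard 1 with probability q. The attacker is indifferent when 18q + 15(1−q) = 3q + 24(1−q), giving q = 3/8.
The value is 18·(3/8) + (15)·(5/8) = 129/8.

129/8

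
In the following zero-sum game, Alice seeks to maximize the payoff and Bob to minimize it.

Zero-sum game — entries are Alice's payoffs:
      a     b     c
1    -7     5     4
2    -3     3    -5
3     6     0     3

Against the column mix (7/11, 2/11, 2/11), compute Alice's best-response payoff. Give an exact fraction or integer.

1: (-7)·(7/11) + (5)·(2/11) + (4)·(2/11) = -31/11.
2: (-3)·(7/11) + (3)·(2/11) + (-5)·(2/11) = -25/11.
3: (6)·(7/11) + (0)·(2/11) + (3)·(2/11) = 48/11.
The best pure response is 3 with expected payoff 48/11.

48/11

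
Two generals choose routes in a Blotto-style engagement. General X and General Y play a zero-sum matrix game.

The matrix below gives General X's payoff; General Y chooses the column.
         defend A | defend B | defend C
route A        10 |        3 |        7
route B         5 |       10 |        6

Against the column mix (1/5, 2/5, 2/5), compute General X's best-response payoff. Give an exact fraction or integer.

37/5

route A: (10)·(1/5) + (3)·(2/5) + (7)·(2/5) = 6.
route B: (5)·(1/5) + (10)·(2/5) + (6)·(2/5) = 37/5.
The best pure response is route B with expected payoff 37/5.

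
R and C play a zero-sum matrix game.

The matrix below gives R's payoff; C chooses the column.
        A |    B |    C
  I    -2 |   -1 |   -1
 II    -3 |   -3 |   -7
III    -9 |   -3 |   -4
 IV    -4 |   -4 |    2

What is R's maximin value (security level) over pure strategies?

The worst-case payoff for each row is I: -2, II: -7, III: -9, IV: -4.
The best of these is -2.

-2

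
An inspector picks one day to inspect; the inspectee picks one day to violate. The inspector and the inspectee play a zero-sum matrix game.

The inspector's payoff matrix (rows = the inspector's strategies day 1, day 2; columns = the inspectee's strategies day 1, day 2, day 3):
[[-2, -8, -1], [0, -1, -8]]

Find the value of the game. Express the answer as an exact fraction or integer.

Column day 1 is strictly dominated by day 2 for the inspectee (it gives the inspector more in every row).
The remaining 2×2 game on (day 1, day 2) × (day 2, day 3) has no saddle point. Let the inspector play day 1 with probability p; indifference gives −8p − (1−p) = −p − 8(1−p), so p = 1/2.
Similarly the inspectee's optimal q on day 2 is 1/2, and the value is -8·(1/2) + (-1)·(1/2) = -9/2.

-9/2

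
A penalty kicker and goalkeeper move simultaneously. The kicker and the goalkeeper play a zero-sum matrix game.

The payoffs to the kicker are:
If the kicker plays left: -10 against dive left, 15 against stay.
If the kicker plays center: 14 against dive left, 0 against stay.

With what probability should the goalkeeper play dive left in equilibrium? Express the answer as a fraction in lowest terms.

5/13

Row minima are -10 and 0, so the kicker's maximin is 0; column maxima are 14 and 15, so the goalkeeper's minimax is 14. These differ, so the equilibrium is in mixed strategies.
Let the goalkeeper play dive left with probability q. The kicker is indifferent when −10q + 15(1−q) = 14q, giving q = 5/13.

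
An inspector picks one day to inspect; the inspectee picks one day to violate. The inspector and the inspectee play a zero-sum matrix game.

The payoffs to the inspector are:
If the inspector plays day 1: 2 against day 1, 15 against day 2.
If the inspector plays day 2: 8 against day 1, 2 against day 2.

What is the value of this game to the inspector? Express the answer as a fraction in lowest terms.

Row minima are 2 and 2, so the inspector's maximin is 2; column maxima are 8 and 15, so the inspectee's minimax is 8. These differ, so the equilibrium is in mixed strategies.
Let the inspector play day 1 with probability p. The inspectee is indifferent when 2p + 8(1−p) = 15p + 2(1−p), giving p = 6/19.
Let the inspectee play day 1 with probability q. The inspector is indifferent when 2q + 15(1−q) = 8q + 2(1−q), giving q = 13/19.
The value is 2·(13/19) + (15)·(6/19) = 116/19.

116/19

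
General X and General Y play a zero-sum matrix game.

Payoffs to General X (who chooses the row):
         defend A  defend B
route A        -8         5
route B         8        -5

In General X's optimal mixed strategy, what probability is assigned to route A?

1/2

Row minima are -8 and -5, so General X's maximin is -5; column maxima are 8 and 5, so General Y's minimax is 5. These differ, so the equilibrium is in mixed strategies.
Let General X play route A with probability p. General Y is indifferent when −8p + 8(1−p) = 5p − 5(1−p), giving p = 1/2.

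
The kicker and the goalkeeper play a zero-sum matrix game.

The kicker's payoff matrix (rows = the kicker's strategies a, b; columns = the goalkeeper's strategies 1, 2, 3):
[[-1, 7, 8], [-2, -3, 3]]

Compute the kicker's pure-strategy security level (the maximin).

The worst-case payoff for each row is a: -1, b: -3.
The best of these is -1.

-1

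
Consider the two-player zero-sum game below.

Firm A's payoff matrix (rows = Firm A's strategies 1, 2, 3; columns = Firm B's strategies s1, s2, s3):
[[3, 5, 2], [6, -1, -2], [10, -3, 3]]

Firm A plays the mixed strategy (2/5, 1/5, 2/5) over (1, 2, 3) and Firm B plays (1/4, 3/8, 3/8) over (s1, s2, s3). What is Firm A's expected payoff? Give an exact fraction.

97/40

Against (1/4, 3/8, 3/8), each row's expected payoff is 1: 27/8; 2: 3/8; 3: 5/2.
Taking the (2/5, 1/5, 2/5)-weighted average: (2/5)·(27/8) + (1/5)·(3/8) + (2/5)·(5/2) = 97/40.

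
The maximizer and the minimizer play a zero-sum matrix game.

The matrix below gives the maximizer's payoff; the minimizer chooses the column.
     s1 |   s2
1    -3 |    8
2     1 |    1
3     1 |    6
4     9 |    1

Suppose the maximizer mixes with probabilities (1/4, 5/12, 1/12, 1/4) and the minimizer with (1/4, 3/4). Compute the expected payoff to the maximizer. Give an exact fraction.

23/8

Against (1/4, 3/4), each row's expected payoff is 1: 21/4; 2: 1; 3: 19/4; 4: 3.
Taking the (1/4, 5/12, 1/12, 1/4)-weighted average: (1/4)·(21/4) + (5/12)·(1) + (1/12)·(19/4) + (1/4)·(3) = 23/8.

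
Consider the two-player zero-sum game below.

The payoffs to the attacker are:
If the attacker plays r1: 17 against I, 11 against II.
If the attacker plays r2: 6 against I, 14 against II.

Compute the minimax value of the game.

Row minima are 11 and 6, so the attacker's maximin is 11; column maxima are 17 and 14, so the defender's minimax is 14. These differ, so the equilibrium is in mixed strategies.
Let the attacker play r1 with probability p. The defender is indifferent when 17p + 6(1−p) = 11p + 14(1−p), giving p = 4/7.
Let the defender play I with probability q. The attacker is indifferent when 17q + 11(1−q) = 6q + 14(1−q), giving q = 3/14.
The value is 17·(3/14) + (11)·(11/14) = 86/7.

86/7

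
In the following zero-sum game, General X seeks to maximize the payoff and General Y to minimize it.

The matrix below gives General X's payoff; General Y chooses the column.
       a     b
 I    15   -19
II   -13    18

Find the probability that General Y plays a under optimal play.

Row minima are -19 and -13, so General X's maximin is -13; column maxima are 15 and 18, so General Y's minimax is 15. These differ, so the equilibrium is in mixed strategies.
Let General Y play a with probability q. General X is indifferent when 15q − 19(1−q) = −13q + 18(1−q), giving q = 37/65.

37/65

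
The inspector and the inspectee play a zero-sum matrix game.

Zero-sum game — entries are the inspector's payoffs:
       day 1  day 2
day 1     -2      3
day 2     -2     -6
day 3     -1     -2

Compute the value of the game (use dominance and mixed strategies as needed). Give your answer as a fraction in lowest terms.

-7/6

Row day 2 is strictly dominated by row day 3, so the inspector never plays it.
The remaining 2×2 game on (day 1, day 3) × (day 1, day 2) has no saddle point. Let the inspector play day 1 with probability p; indifference gives −2p − (1−p) = 3p − 2(1−p), so p = 1/6.
Similarly the inspectee's optimal q on day 1 is 5/6, and the value is -2·(5/6) + (3)·(1/6) = -7/6.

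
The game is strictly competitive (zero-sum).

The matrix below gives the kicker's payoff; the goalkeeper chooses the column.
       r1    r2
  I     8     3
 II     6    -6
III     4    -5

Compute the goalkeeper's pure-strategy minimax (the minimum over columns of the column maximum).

The worst case (largest entry) in each column is r1: 8, r2: 3.
The best (smallest) of these is 3.

3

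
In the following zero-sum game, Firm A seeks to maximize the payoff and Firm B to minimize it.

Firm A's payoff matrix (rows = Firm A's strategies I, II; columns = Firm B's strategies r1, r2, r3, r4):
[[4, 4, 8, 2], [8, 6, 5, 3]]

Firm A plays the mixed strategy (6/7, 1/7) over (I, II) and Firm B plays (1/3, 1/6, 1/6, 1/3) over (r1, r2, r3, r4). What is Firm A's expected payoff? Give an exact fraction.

59/14

Against (1/3, 1/6, 1/6, 1/3), each row's expected payoff is I: 4; II: 11/2.
Taking the (6/7, 1/7)-weighted average: (6/7)·(4) + (1/7)·(11/2) = 59/14.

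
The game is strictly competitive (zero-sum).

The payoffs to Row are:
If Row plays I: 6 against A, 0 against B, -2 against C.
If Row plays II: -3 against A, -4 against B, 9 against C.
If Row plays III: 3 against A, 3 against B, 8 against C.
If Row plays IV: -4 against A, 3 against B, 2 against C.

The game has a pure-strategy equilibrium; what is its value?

3

Row minima: -2, -4, 3, -4 → Row's maximin is 3.
Column maxima: 6, 3, 9 → Column's minimax is 3.
They coincide at (III, B), so the value is 3.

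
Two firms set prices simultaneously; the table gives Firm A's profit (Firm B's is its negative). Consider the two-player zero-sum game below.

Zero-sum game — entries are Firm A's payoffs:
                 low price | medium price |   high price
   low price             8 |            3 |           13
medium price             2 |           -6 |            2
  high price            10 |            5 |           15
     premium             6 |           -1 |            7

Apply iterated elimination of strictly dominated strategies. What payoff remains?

Column low price is strictly dominated by medium price for Firm B (3<8, -6<2, 5<10, -1<6); eliminate low price.
Column high price is strictly dominated by medium price for Firm B (3<13, -6<2, 5<15, -1<7); eliminate high price.
Row low price is strictly dominated by row high price (5>3); eliminate low price.
Row premium is strictly dominated by row high price (5>-1); eliminate premium.
Row medium price is strictly dominated by row high price (5>-6); eliminate medium price.
Only (high price, medium price) remains, with payoff 5.

5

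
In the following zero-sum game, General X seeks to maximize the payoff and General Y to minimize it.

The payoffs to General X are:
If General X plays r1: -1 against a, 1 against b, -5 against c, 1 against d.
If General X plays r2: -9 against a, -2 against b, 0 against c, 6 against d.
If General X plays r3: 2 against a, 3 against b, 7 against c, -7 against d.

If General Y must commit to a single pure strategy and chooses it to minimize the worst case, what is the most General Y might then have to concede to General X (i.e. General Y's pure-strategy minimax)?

2

The worst case (largest entry) in each column is a: 2, b: 3, c: 7, d: 6.
The best (smallest) of these is 2.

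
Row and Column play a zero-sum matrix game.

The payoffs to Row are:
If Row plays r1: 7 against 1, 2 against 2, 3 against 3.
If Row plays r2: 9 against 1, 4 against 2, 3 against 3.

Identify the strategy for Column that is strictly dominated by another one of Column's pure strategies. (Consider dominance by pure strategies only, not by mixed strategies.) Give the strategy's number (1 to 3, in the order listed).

1

Column prefers columns that give Row less. Compare 1 with 2: 2 < 7, 4 < 9.
So 2 strictly dominates 1 for Column; 1 is strictly dominated.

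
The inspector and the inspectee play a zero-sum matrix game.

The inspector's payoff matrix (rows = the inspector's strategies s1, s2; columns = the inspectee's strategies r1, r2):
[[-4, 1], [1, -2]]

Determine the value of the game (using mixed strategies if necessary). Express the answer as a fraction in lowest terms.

Row minima are -4 and -2, so the inspector's maximin is -2; column maxima are 1 and 1, so the inspectee's minimax is 1. These differ, so the equilibrium is in mixed strategies.
Let the inspector play s1 with probability p. The inspectee is indifferent when −4p + (1−p) = p − 2(1−p), giving p = 3/8.
Let the inspectee play r1 with probability q. The inspector is indifferent when −4q + (1−q) = q − 2(1−q), giving q = 3/8.
The value is -4·(3/8) + (1)·(5/8) = -7/8.

-7/8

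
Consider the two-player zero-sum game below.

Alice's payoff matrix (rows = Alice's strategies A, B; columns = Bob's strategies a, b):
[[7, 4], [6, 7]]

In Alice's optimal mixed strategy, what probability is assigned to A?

1/4

Row minima are 4 and 6, so Alice's maximin is 6; column maxima are 7 and 7, so Bob's minimax is 7. These differ, so the equilibrium is in mixed strategies.
Let Alice play A with probability p. Bob is indifferent when 7p + 6(1−p) = 4p + 7(1−p), giving p = 1/4.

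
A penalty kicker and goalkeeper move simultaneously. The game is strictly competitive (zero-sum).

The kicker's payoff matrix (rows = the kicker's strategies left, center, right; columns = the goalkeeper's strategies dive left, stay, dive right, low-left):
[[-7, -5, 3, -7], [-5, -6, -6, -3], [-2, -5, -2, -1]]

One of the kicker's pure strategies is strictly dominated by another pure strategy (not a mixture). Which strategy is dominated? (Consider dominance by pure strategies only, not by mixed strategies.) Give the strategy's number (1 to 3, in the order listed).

Compare center with right: -2 > -5, -5 > -6, -2 > -6, -1 > -3.
So right strictly dominates center for the kicker; center is strictly dominated.

2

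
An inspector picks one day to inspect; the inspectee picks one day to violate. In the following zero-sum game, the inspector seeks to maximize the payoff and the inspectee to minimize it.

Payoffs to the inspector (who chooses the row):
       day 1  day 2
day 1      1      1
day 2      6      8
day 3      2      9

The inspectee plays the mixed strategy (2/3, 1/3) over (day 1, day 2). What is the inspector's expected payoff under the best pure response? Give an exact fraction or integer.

day 1: (1)·(2/3) + (1)·(1/3) = 1.
day 2: (6)·(2/3) + (8)·(1/3) = 20/3.
day 3: (2)·(2/3) + (9)·(1/3) = 13/3.
The best pure response is day 2 with expected payoff 20/3.

20/3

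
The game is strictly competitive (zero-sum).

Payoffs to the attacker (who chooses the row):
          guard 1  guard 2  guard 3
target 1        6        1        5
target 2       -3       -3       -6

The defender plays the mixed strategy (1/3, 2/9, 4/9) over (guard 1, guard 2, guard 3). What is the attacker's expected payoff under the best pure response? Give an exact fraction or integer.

40/9

target 1: (6)·(1/3) + (1)·(2/9) + (5)·(4/9) = 40/9.
target 2: (-3)·(1/3) + (-3)·(2/9) + (-6)·(4/9) = -13/3.
The best pure response is target 1 with expected payoff 40/9.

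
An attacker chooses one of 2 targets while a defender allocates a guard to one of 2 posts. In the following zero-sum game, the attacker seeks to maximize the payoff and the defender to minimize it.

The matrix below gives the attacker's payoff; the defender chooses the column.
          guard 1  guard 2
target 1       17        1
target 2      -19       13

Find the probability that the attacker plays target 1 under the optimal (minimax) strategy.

Row minima are 1 and -19, so the attacker's maximin is 1; column maxima are 17 and 13, so the defender's minimax is 13. These differ, so the equilibrium is in mixed strategies.
Let the attacker play target 1 with probability p. The defender is indifferent when 17p − 19(1−p) = p + 13(1−p), giving p = 2/3.

2/3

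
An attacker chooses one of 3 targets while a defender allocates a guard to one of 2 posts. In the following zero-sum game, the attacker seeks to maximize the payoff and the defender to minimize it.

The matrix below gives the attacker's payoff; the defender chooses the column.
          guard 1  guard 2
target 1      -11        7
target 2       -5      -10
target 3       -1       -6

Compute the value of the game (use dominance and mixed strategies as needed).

-73/23

Row target 2 is strictly dominated by row target 3, so the attacker never plays it.
The remaining 2×2 game on (target 1, target 3) × (guard 1, guard 2) has no saddle point. Let the attacker play target 1 with probability p; indifference gives −11p − (1−p) = 7p − 6(1−p), so p = 5/23.
Similarly the defender's optimal q on guard 1 is 13/23, and the value is -11·(13/23) + (7)·(10/23) = -73/23.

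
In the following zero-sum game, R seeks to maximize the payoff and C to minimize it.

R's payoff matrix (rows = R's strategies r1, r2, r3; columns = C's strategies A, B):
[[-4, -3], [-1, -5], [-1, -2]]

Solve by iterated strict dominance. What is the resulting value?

Row r1 is strictly dominated by row r3 (-1>-4, -2>-3); eliminate r1.
Column A is strictly dominated by B for C (-5<-1, -2<-1); eliminate A.
Row r2 is strictly dominated by row r3 (-2>-5); eliminate r2.
Only (r3, B) remains, with payoff -2.

-2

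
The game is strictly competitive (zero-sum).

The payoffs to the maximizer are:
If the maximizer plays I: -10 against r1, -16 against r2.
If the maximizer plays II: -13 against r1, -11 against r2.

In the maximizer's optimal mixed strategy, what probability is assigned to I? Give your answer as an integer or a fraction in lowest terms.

Row minima are -16 and -13, so the maximizer's maximin is -13; column maxima are -10 and -11, so the minimizer's minimax is -11. These differ, so the equilibrium is in mixed strategies.
Let the maximizer play I with probability p. The minimizer is indifferent when −10p − 13(1−p) = −16p − 11(1−p), giving p = 1/4.

1/4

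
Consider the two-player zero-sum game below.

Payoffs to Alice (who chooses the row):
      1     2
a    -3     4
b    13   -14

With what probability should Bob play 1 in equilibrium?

9/17

Row minima are -3 and -14, so Alice's maximin is -3; column maxima are 13 and 4, so Bob's minimax is 4. These differ, so the equilibrium is in mixed strategies.
Let Bob play 1 with probability q. Alice is indifferent when −3q + 4(1−q) = 13q − 14(1−q), giving q = 9/17.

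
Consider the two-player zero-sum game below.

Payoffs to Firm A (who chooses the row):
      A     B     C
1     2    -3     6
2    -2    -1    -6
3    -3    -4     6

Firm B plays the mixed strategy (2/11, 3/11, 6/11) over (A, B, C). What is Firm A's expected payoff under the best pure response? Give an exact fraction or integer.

31/11

1: (2)·(2/11) + (-3)·(3/11) + (6)·(6/11) = 31/11.
2: (-2)·(2/11) + (-1)·(3/11) + (-6)·(6/11) = -43/11.
3: (-3)·(2/11) + (-4)·(3/11) + (6)·(6/11) = 18/11.
The best pure response is 1 with expected payoff 31/11.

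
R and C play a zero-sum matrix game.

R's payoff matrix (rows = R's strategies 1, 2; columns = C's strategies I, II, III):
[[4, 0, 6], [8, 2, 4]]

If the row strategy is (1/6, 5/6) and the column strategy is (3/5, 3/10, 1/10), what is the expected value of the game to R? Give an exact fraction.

Against (3/5, 3/10, 1/10), each row's expected payoff is 1: 3; 2: 29/5.
Taking the (1/6, 5/6)-weighted average: (1/6)·(3) + (5/6)·(29/5) = 16/3.

16/3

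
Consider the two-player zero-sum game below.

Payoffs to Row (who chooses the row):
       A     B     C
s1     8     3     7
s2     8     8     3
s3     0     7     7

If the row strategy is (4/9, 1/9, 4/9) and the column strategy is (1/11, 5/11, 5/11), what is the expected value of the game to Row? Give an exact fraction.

575/99

Against (1/11, 5/11, 5/11), each row's expected payoff is s1: 58/11; s2: 63/11; s3: 70/11.
Taking the (4/9, 1/9, 4/9)-weighted average: (4/9)·(58/11) + (1/9)·(63/11) + (4/9)·(70/11) = 575/99.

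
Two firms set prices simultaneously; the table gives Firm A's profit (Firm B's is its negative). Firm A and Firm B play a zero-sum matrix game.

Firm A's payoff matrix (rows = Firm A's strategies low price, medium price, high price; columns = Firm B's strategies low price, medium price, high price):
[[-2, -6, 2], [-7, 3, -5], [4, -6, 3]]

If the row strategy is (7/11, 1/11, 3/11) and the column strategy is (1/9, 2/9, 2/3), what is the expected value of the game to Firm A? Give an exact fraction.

Against (1/9, 2/9, 2/3), each row's expected payoff is low price: -2/9; medium price: -31/9; high price: 10/9.
Taking the (7/11, 1/11, 3/11)-weighted average: (7/11)·(-2/9) + (1/11)·(-31/9) + (3/11)·(10/9) = -5/33.

-5/33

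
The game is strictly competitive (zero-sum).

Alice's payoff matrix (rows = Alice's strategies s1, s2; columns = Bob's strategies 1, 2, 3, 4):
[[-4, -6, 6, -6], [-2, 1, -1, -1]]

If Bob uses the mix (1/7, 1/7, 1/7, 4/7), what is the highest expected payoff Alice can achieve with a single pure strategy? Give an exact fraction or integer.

s1: (-4)·(1/7) + (-6)·(1/7) + (6)·(1/7) + (-6)·(4/7) = -4.
s2: (-2)·(1/7) + (1)·(1/7) + (-1)·(1/7) + (-1)·(4/7) = -6/7.
The best pure response is s2 with expected payoff -6/7.

-6/7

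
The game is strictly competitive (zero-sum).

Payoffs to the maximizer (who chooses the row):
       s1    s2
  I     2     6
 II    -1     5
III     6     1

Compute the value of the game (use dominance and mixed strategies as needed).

34/9

Row II is strictly dominated by row I, so the maximizer never plays it.
The remaining 2×2 game on (I, III) × (s1, s2) has no saddle point. Let the maximizer play I with probability p; indifference gives 2p + 6(1−p) = 6p + (1−p), so p = 5/9.
Similarly the minimizer's optimal q on s1 is 5/9, and the value is 2·(5/9) + (6)·(4/9) = 34/9.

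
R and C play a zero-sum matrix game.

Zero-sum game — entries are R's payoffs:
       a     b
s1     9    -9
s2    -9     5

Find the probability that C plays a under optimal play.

7/16

Row minima are -9 and -9, so R's maximin is -9; column maxima are 9 and 5, so C's minimax is 5. These differ, so the equilibrium is in mixed strategies.
Let C play a with probability q. R is indifferent when 9q − 9(1−q) = −9q + 5(1−q), giving q = 7/16.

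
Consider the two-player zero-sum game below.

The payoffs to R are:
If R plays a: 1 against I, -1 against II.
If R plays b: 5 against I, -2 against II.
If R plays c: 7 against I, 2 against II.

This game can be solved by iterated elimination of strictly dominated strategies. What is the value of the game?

Row a is strictly dominated by row c (7>1, 2>-1); eliminate a.
Column I is strictly dominated by II for C (-2<5, 2<7); eliminate I.
Row b is strictly dominated by row c (2>-2); eliminate b.
Only (c, II) remains, with payoff 2.

2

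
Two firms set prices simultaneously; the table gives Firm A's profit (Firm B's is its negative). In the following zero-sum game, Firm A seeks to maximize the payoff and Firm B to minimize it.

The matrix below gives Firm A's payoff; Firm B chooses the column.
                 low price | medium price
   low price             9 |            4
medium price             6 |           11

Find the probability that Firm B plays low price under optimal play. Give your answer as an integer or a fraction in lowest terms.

Row minima are 4 and 6, so Firm A's maximin is 6; column maxima are 9 and 11, so Firm B's minimax is 9. These differ, so the equilibrium is in mixed strategies.
Let Firm B play low price with probability q. Firm A is indifferent when 9q + 4(1−q) = 6q + 11(1−q), giving q = 7/10.

7/10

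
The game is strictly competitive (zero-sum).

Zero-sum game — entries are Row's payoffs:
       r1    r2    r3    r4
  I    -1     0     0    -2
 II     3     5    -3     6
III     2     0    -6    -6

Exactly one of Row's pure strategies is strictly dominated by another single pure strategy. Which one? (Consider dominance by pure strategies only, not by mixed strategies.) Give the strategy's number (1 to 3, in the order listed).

3

Compare III with II: 3 > 2, 5 > 0, -3 > -6, 6 > -6.
So II strictly dominates III for Row; III is strictly dominated.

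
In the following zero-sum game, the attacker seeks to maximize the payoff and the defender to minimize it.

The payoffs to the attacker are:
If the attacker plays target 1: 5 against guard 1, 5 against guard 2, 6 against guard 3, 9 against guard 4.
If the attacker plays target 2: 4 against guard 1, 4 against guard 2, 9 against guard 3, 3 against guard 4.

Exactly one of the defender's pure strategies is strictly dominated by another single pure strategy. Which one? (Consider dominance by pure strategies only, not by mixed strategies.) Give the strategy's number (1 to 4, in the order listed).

The defender prefers columns that give the attacker less. Compare guard 3 with guard 1: 5 < 6, 4 < 9.
So guard 1 strictly dominates guard 3 for the defender; guard 3 is strictly dominated.

3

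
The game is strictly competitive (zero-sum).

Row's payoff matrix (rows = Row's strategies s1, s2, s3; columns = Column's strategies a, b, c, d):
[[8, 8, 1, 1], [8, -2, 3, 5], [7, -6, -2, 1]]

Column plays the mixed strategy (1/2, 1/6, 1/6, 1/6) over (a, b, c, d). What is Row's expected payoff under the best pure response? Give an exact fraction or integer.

s1: (8)·(1/2) + (8)·(1/6) + (1)·(1/6) + (1)·(1/6) = 17/3.
s2: (8)·(1/2) + (-2)·(1/6) + (3)·(1/6) + (5)·(1/6) = 5.
s3: (7)·(1/2) + (-6)·(1/6) + (-2)·(1/6) + (1)·(1/6) = 7/3.
The best pure response is s1 with expected payoff 17/3.

17/3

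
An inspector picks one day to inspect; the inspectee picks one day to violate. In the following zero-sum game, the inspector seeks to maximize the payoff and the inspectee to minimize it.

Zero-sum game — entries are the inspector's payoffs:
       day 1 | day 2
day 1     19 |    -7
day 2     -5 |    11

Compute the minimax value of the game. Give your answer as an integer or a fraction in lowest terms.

29/7

Row minima are -7 and -5, so the inspector's maximin is -5; column maxima are 19 and 11, so the inspectee's minimax is 11. These differ, so the equilibrium is in mixed strategies.
Let the inspector play day 1 with probability p. The inspectee is indifferent when 19p − 5(1−p) = −7p + 11(1−p), giving p = 8/21.
Let the inspectee play day 1 with probability q. The inspector is indifferent when 19q − 7(1−q) = −5q + 11(1−q), giving q = 3/7.
The value is 19·(3/7) + (-7)·(4/7) = 29/7.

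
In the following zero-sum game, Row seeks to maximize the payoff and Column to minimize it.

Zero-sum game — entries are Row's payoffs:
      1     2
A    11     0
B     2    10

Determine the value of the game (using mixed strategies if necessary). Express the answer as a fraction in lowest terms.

Row minima are 0 and 2, so Row's maximin is 2; column maxima are 11 and 10, so Column's minimax is 10. These differ, so the equilibrium is in mixed strategies.
Let Row play A with probability p. Column is indifferent when 11p + 2(1−p) = 10(1−p), giving p = 8/19.
Let Column play 1 with probability q. Row is indifferent when 11q = 2q + 10(1−q), giving q = 10/19.
The value is 11·(10/19) + (0)·(9/19) = 110/19.

110/19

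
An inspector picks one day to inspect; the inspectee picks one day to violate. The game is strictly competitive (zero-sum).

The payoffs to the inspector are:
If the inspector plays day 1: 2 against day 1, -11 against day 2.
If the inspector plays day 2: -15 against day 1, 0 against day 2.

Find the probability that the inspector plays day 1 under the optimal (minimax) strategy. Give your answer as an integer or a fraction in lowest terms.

Row minima are -11 and -15, so the inspector's maximin is -11; column maxima are 2 and 0, so the inspectee's minimax is 0. These differ, so the equilibrium is in mixed strategies.
Let the inspector play day 1 with probability p. The inspectee is indifferent when 2p − 15(1−p) = −11p, giving p = 15/28.

15/28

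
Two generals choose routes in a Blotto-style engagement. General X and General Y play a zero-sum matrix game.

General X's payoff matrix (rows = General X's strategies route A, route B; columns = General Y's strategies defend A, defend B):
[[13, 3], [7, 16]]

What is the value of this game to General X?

187/19

Row minima are 3 and 7, so General X's maximin is 7; column maxima are 13 and 16, so General Y's minimax is 13. These differ, so the equilibrium is in mixed strategies.
Let General X play route A with probability p. General Y is indifferent when 13p + 7(1−p) = 3p + 16(1−p), giving p = 9/19.
Let General Y play defend A with probability q. General X is indifferent when 13q + 3(1−q) = 7q + 16(1−q), giving q = 13/19.
The value is 13·(13/19) + (3)·(6/19) = 187/19.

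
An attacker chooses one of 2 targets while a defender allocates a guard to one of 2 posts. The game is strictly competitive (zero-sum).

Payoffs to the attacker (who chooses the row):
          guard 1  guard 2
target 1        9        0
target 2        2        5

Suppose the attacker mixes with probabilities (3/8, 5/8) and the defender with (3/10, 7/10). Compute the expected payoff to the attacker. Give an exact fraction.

143/40

Against (3/10, 7/10), each row's expected payoff is target 1: 27/10; target 2: 41/10.
Taking the (3/8, 5/8)-weighted average: (3/8)·(27/10) + (5/8)·(41/10) = 143/40.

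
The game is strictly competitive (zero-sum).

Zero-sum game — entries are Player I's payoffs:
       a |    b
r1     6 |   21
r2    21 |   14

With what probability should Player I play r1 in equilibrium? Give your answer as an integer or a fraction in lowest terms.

Row minima are 6 and 14, so Player I's maximin is 14; column maxima are 21 and 21, so Player II's minimax is 21. These differ, so the equilibrium is in mixed strategies.
Let Player I play r1 with probability p. Player II is indifferent when 6p + 21(1−p) = 21p + 14(1−p), giving p = 7/22.

7/22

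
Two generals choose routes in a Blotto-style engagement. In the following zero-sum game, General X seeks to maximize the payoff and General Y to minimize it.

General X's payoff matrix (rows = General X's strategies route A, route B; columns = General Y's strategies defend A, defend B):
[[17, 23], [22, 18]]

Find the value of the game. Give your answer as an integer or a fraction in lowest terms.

Row minima are 17 and 18, so General X's maximin is 18; column maxima are 22 and 23, so General Y's minimax is 22. These differ, so the equilibrium is in mixed strategies.
Let General X play route A with probability p. General Y is indifferent when 17p + 22(1−p) = 23p + 18(1−p), giving p = 2/5.
Let General Y play defend A with probability q. General X is indifferent when 17q + 23(1−q) = 22q + 18(1−q), giving q = 1/2.
The value is 17·(1/2) + (23)·(1/2) = 20.

20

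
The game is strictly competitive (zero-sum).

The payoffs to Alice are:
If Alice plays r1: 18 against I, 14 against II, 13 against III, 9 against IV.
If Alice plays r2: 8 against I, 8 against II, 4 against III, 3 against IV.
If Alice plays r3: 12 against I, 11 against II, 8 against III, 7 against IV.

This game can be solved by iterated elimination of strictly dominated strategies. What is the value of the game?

9

Column II is strictly dominated by III for Bob (13<14, 4<8, 8<11); eliminate II.
Row r3 is strictly dominated by row r1 (18>12, 13>8, 9>7); eliminate r3.
Row r2 is strictly dominated by row r1 (18>8, 13>4, 9>3); eliminate r2.
Column I is strictly dominated by III for Bob (13<18); eliminate I.
Column III is strictly dominated by IV for Bob (9<13); eliminate III.
Only (r1, IV) remains, with payoff 9.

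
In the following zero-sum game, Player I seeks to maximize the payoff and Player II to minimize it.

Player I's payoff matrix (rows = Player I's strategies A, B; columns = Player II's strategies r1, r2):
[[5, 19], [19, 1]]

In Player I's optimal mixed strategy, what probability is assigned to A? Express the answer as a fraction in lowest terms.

9/16

Row minima are 5 and 1, so Player I's maximin is 5; column maxima are 19 and 19, so Player II's minimax is 19. These differ, so the equilibrium is in mixed strategies.
Let Player I play A with probability p. Player II is indifferent when 5p + 19(1−p) = 19p + (1−p), giving p = 9/16.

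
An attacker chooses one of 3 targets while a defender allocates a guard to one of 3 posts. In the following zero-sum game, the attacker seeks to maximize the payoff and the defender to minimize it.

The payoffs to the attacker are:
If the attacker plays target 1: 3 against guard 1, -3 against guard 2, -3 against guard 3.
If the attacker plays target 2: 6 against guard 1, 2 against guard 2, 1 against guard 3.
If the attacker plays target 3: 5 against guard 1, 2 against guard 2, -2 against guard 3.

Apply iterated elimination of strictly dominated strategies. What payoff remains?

1

Column guard 1 is strictly dominated by guard 2 for the defender (-3<3, 2<6, 2<5); eliminate guard 1.
Row target 1 is strictly dominated by row target 2 (2>-3, 1>-3); eliminate target 1.
Column guard 2 is strictly dominated by guard 3 for the defender (1<2, -2<2); eliminate guard 2.
Row target 3 is strictly dominated by row target 2 (1>-2); eliminate target 3.
Only (target 2, guard 3) remains, with payoff 1.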